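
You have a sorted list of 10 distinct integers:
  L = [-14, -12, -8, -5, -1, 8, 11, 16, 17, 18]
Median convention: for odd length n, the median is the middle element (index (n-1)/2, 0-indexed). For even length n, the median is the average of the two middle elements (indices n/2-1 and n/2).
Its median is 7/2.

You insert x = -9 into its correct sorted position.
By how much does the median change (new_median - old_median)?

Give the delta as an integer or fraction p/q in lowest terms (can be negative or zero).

Old median = 7/2
After inserting x = -9: new sorted = [-14, -12, -9, -8, -5, -1, 8, 11, 16, 17, 18]
New median = -1
Delta = -1 - 7/2 = -9/2

Answer: -9/2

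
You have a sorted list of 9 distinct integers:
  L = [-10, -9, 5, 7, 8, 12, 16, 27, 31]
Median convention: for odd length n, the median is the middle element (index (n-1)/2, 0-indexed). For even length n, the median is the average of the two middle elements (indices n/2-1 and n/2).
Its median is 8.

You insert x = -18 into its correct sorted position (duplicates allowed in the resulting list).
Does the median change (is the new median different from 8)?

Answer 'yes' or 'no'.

Answer: yes

Derivation:
Old median = 8
Insert x = -18
New median = 15/2
Changed? yes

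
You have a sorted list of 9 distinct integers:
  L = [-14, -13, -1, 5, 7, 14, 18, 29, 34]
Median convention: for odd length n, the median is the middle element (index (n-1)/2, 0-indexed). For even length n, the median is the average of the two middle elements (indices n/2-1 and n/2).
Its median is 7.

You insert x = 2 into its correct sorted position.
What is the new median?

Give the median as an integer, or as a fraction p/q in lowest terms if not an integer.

Answer: 6

Derivation:
Old list (sorted, length 9): [-14, -13, -1, 5, 7, 14, 18, 29, 34]
Old median = 7
Insert x = 2
Old length odd (9). Middle was index 4 = 7.
New length even (10). New median = avg of two middle elements.
x = 2: 3 elements are < x, 6 elements are > x.
New sorted list: [-14, -13, -1, 2, 5, 7, 14, 18, 29, 34]
New median = 6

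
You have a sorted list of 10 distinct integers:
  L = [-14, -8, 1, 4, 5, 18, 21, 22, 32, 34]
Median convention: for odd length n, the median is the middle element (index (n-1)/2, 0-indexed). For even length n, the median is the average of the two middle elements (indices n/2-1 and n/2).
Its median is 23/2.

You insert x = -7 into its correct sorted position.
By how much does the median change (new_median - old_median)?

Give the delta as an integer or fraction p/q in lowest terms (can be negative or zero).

Old median = 23/2
After inserting x = -7: new sorted = [-14, -8, -7, 1, 4, 5, 18, 21, 22, 32, 34]
New median = 5
Delta = 5 - 23/2 = -13/2

Answer: -13/2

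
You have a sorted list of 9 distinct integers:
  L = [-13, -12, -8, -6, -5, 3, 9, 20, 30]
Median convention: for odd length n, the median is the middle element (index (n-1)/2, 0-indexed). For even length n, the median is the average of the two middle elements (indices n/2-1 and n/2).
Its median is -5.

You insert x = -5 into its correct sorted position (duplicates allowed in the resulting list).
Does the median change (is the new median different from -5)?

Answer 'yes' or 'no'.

Old median = -5
Insert x = -5
New median = -5
Changed? no

Answer: no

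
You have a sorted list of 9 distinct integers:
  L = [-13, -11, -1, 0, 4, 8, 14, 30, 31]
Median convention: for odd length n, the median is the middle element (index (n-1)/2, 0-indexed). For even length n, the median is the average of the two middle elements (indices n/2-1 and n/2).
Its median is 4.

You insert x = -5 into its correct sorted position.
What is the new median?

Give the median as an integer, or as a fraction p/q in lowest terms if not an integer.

Answer: 2

Derivation:
Old list (sorted, length 9): [-13, -11, -1, 0, 4, 8, 14, 30, 31]
Old median = 4
Insert x = -5
Old length odd (9). Middle was index 4 = 4.
New length even (10). New median = avg of two middle elements.
x = -5: 2 elements are < x, 7 elements are > x.
New sorted list: [-13, -11, -5, -1, 0, 4, 8, 14, 30, 31]
New median = 2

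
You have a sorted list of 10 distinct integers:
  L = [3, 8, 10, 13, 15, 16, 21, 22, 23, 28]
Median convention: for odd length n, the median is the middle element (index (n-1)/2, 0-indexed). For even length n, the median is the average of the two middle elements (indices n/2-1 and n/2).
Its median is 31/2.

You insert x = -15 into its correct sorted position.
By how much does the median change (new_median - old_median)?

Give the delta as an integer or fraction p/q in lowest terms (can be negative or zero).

Old median = 31/2
After inserting x = -15: new sorted = [-15, 3, 8, 10, 13, 15, 16, 21, 22, 23, 28]
New median = 15
Delta = 15 - 31/2 = -1/2

Answer: -1/2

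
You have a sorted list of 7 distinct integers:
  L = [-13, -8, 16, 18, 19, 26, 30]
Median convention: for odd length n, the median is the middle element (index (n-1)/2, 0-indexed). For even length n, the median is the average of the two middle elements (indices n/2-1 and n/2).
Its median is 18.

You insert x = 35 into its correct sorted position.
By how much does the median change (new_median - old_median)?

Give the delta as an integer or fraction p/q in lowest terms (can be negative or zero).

Answer: 1/2

Derivation:
Old median = 18
After inserting x = 35: new sorted = [-13, -8, 16, 18, 19, 26, 30, 35]
New median = 37/2
Delta = 37/2 - 18 = 1/2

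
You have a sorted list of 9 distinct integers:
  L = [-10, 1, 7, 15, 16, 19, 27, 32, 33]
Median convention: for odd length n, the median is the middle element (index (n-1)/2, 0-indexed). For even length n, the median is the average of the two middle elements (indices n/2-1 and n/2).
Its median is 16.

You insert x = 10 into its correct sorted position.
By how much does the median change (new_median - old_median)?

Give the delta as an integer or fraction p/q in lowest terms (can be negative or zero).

Answer: -1/2

Derivation:
Old median = 16
After inserting x = 10: new sorted = [-10, 1, 7, 10, 15, 16, 19, 27, 32, 33]
New median = 31/2
Delta = 31/2 - 16 = -1/2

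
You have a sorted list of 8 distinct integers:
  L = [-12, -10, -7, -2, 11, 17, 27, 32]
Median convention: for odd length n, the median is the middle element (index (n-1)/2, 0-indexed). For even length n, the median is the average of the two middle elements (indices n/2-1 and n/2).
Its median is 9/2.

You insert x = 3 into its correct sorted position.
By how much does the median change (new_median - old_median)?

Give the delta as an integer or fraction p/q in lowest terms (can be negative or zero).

Answer: -3/2

Derivation:
Old median = 9/2
After inserting x = 3: new sorted = [-12, -10, -7, -2, 3, 11, 17, 27, 32]
New median = 3
Delta = 3 - 9/2 = -3/2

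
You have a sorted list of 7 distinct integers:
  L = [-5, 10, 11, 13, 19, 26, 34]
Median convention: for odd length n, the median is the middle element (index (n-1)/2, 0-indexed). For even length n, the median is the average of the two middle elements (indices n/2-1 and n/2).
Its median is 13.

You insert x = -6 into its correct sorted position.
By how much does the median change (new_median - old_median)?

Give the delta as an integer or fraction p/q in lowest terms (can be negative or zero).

Old median = 13
After inserting x = -6: new sorted = [-6, -5, 10, 11, 13, 19, 26, 34]
New median = 12
Delta = 12 - 13 = -1

Answer: -1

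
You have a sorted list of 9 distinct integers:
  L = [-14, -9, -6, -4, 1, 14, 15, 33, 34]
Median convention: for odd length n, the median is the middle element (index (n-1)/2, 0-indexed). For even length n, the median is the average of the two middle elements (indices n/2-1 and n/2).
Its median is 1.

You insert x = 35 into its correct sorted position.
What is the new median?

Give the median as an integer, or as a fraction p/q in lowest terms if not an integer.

Answer: 15/2

Derivation:
Old list (sorted, length 9): [-14, -9, -6, -4, 1, 14, 15, 33, 34]
Old median = 1
Insert x = 35
Old length odd (9). Middle was index 4 = 1.
New length even (10). New median = avg of two middle elements.
x = 35: 9 elements are < x, 0 elements are > x.
New sorted list: [-14, -9, -6, -4, 1, 14, 15, 33, 34, 35]
New median = 15/2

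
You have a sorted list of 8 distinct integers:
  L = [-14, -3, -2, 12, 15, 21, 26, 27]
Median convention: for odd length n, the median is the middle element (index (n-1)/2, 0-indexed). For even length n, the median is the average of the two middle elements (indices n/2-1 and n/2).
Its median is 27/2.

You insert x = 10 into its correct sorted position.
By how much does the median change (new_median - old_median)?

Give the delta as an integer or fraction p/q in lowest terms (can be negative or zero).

Answer: -3/2

Derivation:
Old median = 27/2
After inserting x = 10: new sorted = [-14, -3, -2, 10, 12, 15, 21, 26, 27]
New median = 12
Delta = 12 - 27/2 = -3/2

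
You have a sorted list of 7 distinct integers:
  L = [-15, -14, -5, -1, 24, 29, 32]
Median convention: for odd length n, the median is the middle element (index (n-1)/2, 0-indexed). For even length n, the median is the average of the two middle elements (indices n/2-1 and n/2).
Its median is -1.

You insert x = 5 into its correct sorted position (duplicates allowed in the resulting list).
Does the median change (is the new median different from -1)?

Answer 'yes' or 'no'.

Old median = -1
Insert x = 5
New median = 2
Changed? yes

Answer: yes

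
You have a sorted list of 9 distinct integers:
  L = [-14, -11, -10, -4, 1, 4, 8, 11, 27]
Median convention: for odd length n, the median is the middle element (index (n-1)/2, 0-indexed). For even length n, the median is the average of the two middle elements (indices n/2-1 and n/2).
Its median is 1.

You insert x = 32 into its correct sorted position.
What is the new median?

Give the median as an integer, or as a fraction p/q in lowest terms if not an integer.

Old list (sorted, length 9): [-14, -11, -10, -4, 1, 4, 8, 11, 27]
Old median = 1
Insert x = 32
Old length odd (9). Middle was index 4 = 1.
New length even (10). New median = avg of two middle elements.
x = 32: 9 elements are < x, 0 elements are > x.
New sorted list: [-14, -11, -10, -4, 1, 4, 8, 11, 27, 32]
New median = 5/2

Answer: 5/2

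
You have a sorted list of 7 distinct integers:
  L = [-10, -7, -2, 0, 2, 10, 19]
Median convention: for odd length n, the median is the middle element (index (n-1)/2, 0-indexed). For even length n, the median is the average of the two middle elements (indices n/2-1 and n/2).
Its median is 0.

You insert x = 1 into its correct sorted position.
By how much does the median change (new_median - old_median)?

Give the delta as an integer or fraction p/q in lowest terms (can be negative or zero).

Old median = 0
After inserting x = 1: new sorted = [-10, -7, -2, 0, 1, 2, 10, 19]
New median = 1/2
Delta = 1/2 - 0 = 1/2

Answer: 1/2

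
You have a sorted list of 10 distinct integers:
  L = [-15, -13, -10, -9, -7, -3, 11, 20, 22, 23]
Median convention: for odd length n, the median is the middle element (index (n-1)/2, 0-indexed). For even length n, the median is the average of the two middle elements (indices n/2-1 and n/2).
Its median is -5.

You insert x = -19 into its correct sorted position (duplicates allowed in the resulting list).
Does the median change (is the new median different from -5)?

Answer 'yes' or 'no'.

Old median = -5
Insert x = -19
New median = -7
Changed? yes

Answer: yes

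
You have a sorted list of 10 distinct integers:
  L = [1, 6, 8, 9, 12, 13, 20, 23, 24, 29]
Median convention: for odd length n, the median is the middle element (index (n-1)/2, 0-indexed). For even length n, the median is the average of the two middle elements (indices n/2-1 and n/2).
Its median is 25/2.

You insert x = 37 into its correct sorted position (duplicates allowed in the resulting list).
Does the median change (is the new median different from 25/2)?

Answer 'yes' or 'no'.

Answer: yes

Derivation:
Old median = 25/2
Insert x = 37
New median = 13
Changed? yes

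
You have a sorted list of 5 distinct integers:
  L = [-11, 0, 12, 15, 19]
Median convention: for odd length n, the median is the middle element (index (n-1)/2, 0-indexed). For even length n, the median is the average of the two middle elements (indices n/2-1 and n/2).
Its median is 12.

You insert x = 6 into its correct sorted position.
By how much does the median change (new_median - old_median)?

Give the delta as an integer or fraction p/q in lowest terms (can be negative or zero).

Answer: -3

Derivation:
Old median = 12
After inserting x = 6: new sorted = [-11, 0, 6, 12, 15, 19]
New median = 9
Delta = 9 - 12 = -3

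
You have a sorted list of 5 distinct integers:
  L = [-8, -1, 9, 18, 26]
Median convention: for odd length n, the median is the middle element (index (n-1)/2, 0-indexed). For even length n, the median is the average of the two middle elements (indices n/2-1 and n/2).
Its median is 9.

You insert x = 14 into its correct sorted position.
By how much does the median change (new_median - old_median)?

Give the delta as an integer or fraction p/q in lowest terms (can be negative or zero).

Old median = 9
After inserting x = 14: new sorted = [-8, -1, 9, 14, 18, 26]
New median = 23/2
Delta = 23/2 - 9 = 5/2

Answer: 5/2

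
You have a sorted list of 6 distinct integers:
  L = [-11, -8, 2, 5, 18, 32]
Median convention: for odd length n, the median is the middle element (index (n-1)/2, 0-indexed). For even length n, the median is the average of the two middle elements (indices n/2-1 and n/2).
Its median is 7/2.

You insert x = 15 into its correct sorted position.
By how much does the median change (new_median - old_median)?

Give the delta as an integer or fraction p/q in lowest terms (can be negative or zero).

Old median = 7/2
After inserting x = 15: new sorted = [-11, -8, 2, 5, 15, 18, 32]
New median = 5
Delta = 5 - 7/2 = 3/2

Answer: 3/2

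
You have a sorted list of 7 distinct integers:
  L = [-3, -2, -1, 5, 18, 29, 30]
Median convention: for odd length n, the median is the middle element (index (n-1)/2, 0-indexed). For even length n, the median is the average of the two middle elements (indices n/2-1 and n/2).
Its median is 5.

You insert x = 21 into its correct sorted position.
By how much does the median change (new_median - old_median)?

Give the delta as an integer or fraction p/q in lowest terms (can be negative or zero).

Old median = 5
After inserting x = 21: new sorted = [-3, -2, -1, 5, 18, 21, 29, 30]
New median = 23/2
Delta = 23/2 - 5 = 13/2

Answer: 13/2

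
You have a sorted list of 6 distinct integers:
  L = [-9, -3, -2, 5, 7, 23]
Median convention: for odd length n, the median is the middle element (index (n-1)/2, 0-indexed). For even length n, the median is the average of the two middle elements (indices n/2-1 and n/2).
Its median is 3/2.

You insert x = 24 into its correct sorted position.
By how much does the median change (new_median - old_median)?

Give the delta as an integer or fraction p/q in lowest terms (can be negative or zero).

Old median = 3/2
After inserting x = 24: new sorted = [-9, -3, -2, 5, 7, 23, 24]
New median = 5
Delta = 5 - 3/2 = 7/2

Answer: 7/2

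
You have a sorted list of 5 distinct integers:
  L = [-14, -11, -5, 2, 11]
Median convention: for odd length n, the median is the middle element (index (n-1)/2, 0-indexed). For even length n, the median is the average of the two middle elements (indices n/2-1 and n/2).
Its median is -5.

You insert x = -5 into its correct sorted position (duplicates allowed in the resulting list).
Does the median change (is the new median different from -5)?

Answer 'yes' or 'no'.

Old median = -5
Insert x = -5
New median = -5
Changed? no

Answer: no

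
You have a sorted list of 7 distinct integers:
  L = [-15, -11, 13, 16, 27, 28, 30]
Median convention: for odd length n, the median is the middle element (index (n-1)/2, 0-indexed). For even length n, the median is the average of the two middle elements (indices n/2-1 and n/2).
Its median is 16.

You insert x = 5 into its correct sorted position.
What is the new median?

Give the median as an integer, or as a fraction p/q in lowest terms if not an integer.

Old list (sorted, length 7): [-15, -11, 13, 16, 27, 28, 30]
Old median = 16
Insert x = 5
Old length odd (7). Middle was index 3 = 16.
New length even (8). New median = avg of two middle elements.
x = 5: 2 elements are < x, 5 elements are > x.
New sorted list: [-15, -11, 5, 13, 16, 27, 28, 30]
New median = 29/2

Answer: 29/2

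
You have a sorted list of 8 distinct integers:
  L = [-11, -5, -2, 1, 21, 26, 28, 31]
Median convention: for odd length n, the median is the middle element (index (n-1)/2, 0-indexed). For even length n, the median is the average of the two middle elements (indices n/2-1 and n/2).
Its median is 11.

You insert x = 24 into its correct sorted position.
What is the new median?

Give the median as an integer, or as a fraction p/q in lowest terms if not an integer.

Old list (sorted, length 8): [-11, -5, -2, 1, 21, 26, 28, 31]
Old median = 11
Insert x = 24
Old length even (8). Middle pair: indices 3,4 = 1,21.
New length odd (9). New median = single middle element.
x = 24: 5 elements are < x, 3 elements are > x.
New sorted list: [-11, -5, -2, 1, 21, 24, 26, 28, 31]
New median = 21

Answer: 21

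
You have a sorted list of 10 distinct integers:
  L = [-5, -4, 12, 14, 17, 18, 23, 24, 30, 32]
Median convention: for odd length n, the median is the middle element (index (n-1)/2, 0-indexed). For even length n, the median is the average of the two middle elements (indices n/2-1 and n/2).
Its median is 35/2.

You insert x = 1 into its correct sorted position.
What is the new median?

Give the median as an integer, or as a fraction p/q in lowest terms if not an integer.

Answer: 17

Derivation:
Old list (sorted, length 10): [-5, -4, 12, 14, 17, 18, 23, 24, 30, 32]
Old median = 35/2
Insert x = 1
Old length even (10). Middle pair: indices 4,5 = 17,18.
New length odd (11). New median = single middle element.
x = 1: 2 elements are < x, 8 elements are > x.
New sorted list: [-5, -4, 1, 12, 14, 17, 18, 23, 24, 30, 32]
New median = 17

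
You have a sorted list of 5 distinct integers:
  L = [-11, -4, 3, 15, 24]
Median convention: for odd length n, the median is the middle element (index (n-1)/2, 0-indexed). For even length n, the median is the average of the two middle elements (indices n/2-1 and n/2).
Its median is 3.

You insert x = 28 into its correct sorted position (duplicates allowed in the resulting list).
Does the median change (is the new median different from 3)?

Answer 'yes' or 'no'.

Answer: yes

Derivation:
Old median = 3
Insert x = 28
New median = 9
Changed? yes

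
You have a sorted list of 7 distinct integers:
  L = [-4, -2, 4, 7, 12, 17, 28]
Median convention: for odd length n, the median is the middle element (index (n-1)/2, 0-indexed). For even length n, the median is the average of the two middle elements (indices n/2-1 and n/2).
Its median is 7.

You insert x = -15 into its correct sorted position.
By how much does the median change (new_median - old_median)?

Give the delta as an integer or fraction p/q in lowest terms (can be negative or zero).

Answer: -3/2

Derivation:
Old median = 7
After inserting x = -15: new sorted = [-15, -4, -2, 4, 7, 12, 17, 28]
New median = 11/2
Delta = 11/2 - 7 = -3/2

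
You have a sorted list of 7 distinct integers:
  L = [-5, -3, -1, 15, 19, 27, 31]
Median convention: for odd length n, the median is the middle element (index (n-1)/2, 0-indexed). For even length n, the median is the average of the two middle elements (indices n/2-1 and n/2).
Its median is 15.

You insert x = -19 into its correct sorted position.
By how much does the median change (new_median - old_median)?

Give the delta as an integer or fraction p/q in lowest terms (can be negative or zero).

Old median = 15
After inserting x = -19: new sorted = [-19, -5, -3, -1, 15, 19, 27, 31]
New median = 7
Delta = 7 - 15 = -8

Answer: -8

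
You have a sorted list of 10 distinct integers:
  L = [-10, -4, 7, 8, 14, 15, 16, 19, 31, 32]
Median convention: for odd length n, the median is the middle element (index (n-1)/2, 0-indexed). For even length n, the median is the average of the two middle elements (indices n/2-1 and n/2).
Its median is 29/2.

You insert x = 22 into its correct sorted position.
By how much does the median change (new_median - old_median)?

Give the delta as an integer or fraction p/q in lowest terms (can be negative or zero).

Old median = 29/2
After inserting x = 22: new sorted = [-10, -4, 7, 8, 14, 15, 16, 19, 22, 31, 32]
New median = 15
Delta = 15 - 29/2 = 1/2

Answer: 1/2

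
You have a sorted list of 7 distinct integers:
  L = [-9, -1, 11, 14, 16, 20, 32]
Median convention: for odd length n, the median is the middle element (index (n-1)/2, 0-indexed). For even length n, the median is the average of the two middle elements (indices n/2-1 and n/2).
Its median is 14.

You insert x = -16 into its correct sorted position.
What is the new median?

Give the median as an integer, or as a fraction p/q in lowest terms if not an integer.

Old list (sorted, length 7): [-9, -1, 11, 14, 16, 20, 32]
Old median = 14
Insert x = -16
Old length odd (7). Middle was index 3 = 14.
New length even (8). New median = avg of two middle elements.
x = -16: 0 elements are < x, 7 elements are > x.
New sorted list: [-16, -9, -1, 11, 14, 16, 20, 32]
New median = 25/2

Answer: 25/2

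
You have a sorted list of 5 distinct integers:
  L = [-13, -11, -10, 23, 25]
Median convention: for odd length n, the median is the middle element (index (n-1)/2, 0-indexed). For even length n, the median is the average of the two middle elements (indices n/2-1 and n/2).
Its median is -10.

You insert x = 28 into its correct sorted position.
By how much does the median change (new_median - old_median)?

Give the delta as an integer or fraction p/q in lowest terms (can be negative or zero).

Answer: 33/2

Derivation:
Old median = -10
After inserting x = 28: new sorted = [-13, -11, -10, 23, 25, 28]
New median = 13/2
Delta = 13/2 - -10 = 33/2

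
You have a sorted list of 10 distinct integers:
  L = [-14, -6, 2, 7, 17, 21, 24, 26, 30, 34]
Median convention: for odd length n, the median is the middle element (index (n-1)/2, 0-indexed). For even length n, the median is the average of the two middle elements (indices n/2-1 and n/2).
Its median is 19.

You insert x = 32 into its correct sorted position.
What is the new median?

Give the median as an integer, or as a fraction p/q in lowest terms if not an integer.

Answer: 21

Derivation:
Old list (sorted, length 10): [-14, -6, 2, 7, 17, 21, 24, 26, 30, 34]
Old median = 19
Insert x = 32
Old length even (10). Middle pair: indices 4,5 = 17,21.
New length odd (11). New median = single middle element.
x = 32: 9 elements are < x, 1 elements are > x.
New sorted list: [-14, -6, 2, 7, 17, 21, 24, 26, 30, 32, 34]
New median = 21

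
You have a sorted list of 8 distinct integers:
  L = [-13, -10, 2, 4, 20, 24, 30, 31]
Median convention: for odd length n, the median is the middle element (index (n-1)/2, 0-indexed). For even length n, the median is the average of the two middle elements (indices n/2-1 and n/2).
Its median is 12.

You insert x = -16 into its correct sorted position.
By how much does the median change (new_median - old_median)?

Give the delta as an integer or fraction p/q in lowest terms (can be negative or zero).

Answer: -8

Derivation:
Old median = 12
After inserting x = -16: new sorted = [-16, -13, -10, 2, 4, 20, 24, 30, 31]
New median = 4
Delta = 4 - 12 = -8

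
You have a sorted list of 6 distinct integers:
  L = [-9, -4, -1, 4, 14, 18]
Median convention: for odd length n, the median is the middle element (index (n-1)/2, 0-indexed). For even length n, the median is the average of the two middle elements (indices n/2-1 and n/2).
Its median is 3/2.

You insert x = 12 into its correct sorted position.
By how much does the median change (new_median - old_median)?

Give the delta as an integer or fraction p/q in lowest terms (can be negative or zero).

Old median = 3/2
After inserting x = 12: new sorted = [-9, -4, -1, 4, 12, 14, 18]
New median = 4
Delta = 4 - 3/2 = 5/2

Answer: 5/2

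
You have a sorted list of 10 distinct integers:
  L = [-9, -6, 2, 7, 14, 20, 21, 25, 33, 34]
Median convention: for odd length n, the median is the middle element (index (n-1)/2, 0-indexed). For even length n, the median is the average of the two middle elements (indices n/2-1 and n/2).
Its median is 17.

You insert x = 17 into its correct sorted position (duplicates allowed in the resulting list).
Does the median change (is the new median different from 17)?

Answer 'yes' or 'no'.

Answer: no

Derivation:
Old median = 17
Insert x = 17
New median = 17
Changed? no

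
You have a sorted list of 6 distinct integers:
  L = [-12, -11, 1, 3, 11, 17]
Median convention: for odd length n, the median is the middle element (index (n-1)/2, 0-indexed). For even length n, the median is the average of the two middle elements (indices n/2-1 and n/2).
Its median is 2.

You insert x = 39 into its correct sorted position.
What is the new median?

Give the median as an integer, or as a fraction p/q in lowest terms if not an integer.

Answer: 3

Derivation:
Old list (sorted, length 6): [-12, -11, 1, 3, 11, 17]
Old median = 2
Insert x = 39
Old length even (6). Middle pair: indices 2,3 = 1,3.
New length odd (7). New median = single middle element.
x = 39: 6 elements are < x, 0 elements are > x.
New sorted list: [-12, -11, 1, 3, 11, 17, 39]
New median = 3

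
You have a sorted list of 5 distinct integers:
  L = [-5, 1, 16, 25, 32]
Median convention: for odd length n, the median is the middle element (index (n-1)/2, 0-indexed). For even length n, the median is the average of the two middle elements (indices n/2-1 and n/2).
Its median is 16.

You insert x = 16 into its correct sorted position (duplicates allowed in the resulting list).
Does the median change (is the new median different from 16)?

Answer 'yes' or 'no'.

Old median = 16
Insert x = 16
New median = 16
Changed? no

Answer: no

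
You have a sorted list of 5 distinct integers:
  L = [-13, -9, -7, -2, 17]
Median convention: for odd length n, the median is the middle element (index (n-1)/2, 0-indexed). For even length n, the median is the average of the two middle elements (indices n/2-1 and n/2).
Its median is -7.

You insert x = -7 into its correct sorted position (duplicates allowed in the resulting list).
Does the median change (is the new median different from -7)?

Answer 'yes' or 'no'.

Old median = -7
Insert x = -7
New median = -7
Changed? no

Answer: no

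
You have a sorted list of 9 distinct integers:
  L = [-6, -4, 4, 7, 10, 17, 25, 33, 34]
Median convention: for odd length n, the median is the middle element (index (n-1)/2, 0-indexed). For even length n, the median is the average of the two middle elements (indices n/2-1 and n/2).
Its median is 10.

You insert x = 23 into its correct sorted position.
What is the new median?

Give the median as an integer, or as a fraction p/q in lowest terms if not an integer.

Answer: 27/2

Derivation:
Old list (sorted, length 9): [-6, -4, 4, 7, 10, 17, 25, 33, 34]
Old median = 10
Insert x = 23
Old length odd (9). Middle was index 4 = 10.
New length even (10). New median = avg of two middle elements.
x = 23: 6 elements are < x, 3 elements are > x.
New sorted list: [-6, -4, 4, 7, 10, 17, 23, 25, 33, 34]
New median = 27/2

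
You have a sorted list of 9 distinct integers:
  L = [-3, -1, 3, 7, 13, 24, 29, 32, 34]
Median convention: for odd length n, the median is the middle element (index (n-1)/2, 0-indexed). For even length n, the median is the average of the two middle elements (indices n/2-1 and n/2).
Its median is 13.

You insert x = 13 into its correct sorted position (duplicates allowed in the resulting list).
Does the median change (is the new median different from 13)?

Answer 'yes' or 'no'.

Old median = 13
Insert x = 13
New median = 13
Changed? no

Answer: no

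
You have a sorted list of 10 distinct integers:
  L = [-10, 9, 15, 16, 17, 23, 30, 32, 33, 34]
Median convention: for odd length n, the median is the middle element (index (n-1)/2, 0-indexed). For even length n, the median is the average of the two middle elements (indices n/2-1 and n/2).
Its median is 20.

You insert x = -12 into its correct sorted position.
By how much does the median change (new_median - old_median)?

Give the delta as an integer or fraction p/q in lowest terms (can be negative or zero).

Old median = 20
After inserting x = -12: new sorted = [-12, -10, 9, 15, 16, 17, 23, 30, 32, 33, 34]
New median = 17
Delta = 17 - 20 = -3

Answer: -3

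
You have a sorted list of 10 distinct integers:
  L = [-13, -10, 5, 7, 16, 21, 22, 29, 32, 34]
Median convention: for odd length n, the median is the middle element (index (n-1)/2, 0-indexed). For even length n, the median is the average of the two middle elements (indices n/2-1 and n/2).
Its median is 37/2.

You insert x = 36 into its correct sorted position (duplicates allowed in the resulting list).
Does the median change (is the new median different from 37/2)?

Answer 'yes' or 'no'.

Answer: yes

Derivation:
Old median = 37/2
Insert x = 36
New median = 21
Changed? yes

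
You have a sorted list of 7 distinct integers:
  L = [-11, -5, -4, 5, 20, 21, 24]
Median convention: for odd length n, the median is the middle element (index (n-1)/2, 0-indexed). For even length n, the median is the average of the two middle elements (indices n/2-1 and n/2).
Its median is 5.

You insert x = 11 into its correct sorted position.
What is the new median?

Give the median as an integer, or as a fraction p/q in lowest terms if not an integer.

Old list (sorted, length 7): [-11, -5, -4, 5, 20, 21, 24]
Old median = 5
Insert x = 11
Old length odd (7). Middle was index 3 = 5.
New length even (8). New median = avg of two middle elements.
x = 11: 4 elements are < x, 3 elements are > x.
New sorted list: [-11, -5, -4, 5, 11, 20, 21, 24]
New median = 8

Answer: 8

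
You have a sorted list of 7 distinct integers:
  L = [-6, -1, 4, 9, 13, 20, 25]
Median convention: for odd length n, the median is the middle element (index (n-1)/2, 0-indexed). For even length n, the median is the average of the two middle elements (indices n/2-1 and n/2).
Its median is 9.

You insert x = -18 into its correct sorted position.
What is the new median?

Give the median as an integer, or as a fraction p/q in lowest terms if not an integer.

Old list (sorted, length 7): [-6, -1, 4, 9, 13, 20, 25]
Old median = 9
Insert x = -18
Old length odd (7). Middle was index 3 = 9.
New length even (8). New median = avg of two middle elements.
x = -18: 0 elements are < x, 7 elements are > x.
New sorted list: [-18, -6, -1, 4, 9, 13, 20, 25]
New median = 13/2

Answer: 13/2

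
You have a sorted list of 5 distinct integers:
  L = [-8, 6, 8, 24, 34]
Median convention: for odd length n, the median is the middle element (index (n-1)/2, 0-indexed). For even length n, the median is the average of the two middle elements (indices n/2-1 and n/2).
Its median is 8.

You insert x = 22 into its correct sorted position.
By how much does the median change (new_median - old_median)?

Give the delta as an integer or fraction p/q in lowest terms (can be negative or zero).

Answer: 7

Derivation:
Old median = 8
After inserting x = 22: new sorted = [-8, 6, 8, 22, 24, 34]
New median = 15
Delta = 15 - 8 = 7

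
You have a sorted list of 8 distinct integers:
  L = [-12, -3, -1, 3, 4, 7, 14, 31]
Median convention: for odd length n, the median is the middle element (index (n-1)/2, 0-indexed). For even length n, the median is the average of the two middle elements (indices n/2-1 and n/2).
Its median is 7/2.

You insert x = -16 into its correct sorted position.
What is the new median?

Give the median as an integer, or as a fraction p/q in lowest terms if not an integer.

Answer: 3

Derivation:
Old list (sorted, length 8): [-12, -3, -1, 3, 4, 7, 14, 31]
Old median = 7/2
Insert x = -16
Old length even (8). Middle pair: indices 3,4 = 3,4.
New length odd (9). New median = single middle element.
x = -16: 0 elements are < x, 8 elements are > x.
New sorted list: [-16, -12, -3, -1, 3, 4, 7, 14, 31]
New median = 3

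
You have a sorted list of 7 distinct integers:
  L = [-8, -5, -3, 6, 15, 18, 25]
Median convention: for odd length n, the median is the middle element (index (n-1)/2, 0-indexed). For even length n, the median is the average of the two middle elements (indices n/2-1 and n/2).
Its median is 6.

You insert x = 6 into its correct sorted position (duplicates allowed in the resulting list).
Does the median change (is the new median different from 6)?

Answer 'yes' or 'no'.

Answer: no

Derivation:
Old median = 6
Insert x = 6
New median = 6
Changed? no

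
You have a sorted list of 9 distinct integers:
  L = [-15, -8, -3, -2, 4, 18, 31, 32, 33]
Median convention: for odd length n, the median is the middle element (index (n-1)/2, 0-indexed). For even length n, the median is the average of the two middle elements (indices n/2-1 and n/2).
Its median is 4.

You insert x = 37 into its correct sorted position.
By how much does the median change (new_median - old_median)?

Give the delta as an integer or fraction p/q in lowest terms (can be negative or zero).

Old median = 4
After inserting x = 37: new sorted = [-15, -8, -3, -2, 4, 18, 31, 32, 33, 37]
New median = 11
Delta = 11 - 4 = 7

Answer: 7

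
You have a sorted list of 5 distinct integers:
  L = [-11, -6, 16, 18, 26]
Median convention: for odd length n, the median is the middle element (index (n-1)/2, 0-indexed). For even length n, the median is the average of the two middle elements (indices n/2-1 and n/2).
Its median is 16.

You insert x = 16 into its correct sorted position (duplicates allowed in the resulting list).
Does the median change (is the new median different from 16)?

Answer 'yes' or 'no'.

Old median = 16
Insert x = 16
New median = 16
Changed? no

Answer: no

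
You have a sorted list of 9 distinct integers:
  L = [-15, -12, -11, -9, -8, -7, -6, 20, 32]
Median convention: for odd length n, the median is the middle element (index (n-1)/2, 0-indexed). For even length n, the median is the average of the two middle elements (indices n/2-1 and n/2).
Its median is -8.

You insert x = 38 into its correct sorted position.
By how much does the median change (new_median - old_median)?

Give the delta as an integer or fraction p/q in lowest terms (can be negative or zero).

Old median = -8
After inserting x = 38: new sorted = [-15, -12, -11, -9, -8, -7, -6, 20, 32, 38]
New median = -15/2
Delta = -15/2 - -8 = 1/2

Answer: 1/2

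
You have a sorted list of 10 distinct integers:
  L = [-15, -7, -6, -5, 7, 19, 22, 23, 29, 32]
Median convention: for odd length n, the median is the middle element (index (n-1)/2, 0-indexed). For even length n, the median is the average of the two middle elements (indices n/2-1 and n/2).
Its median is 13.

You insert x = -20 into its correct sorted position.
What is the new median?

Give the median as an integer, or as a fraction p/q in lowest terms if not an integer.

Old list (sorted, length 10): [-15, -7, -6, -5, 7, 19, 22, 23, 29, 32]
Old median = 13
Insert x = -20
Old length even (10). Middle pair: indices 4,5 = 7,19.
New length odd (11). New median = single middle element.
x = -20: 0 elements are < x, 10 elements are > x.
New sorted list: [-20, -15, -7, -6, -5, 7, 19, 22, 23, 29, 32]
New median = 7

Answer: 7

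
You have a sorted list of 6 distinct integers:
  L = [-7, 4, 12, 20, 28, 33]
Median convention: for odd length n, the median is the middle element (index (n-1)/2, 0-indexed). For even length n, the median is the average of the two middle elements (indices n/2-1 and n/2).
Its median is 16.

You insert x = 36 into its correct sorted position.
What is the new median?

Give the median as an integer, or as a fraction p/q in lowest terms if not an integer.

Old list (sorted, length 6): [-7, 4, 12, 20, 28, 33]
Old median = 16
Insert x = 36
Old length even (6). Middle pair: indices 2,3 = 12,20.
New length odd (7). New median = single middle element.
x = 36: 6 elements are < x, 0 elements are > x.
New sorted list: [-7, 4, 12, 20, 28, 33, 36]
New median = 20

Answer: 20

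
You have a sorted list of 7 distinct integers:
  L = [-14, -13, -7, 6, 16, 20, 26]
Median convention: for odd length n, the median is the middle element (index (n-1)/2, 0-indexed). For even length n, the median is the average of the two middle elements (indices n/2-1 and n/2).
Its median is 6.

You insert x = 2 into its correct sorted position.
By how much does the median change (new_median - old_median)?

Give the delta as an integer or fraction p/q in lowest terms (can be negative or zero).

Answer: -2

Derivation:
Old median = 6
After inserting x = 2: new sorted = [-14, -13, -7, 2, 6, 16, 20, 26]
New median = 4
Delta = 4 - 6 = -2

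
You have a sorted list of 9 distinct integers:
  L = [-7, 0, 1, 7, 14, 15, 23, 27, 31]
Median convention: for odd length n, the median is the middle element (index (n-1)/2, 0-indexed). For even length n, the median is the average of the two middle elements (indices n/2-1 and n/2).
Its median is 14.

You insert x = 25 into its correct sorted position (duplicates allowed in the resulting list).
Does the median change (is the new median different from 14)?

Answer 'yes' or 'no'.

Old median = 14
Insert x = 25
New median = 29/2
Changed? yes

Answer: yes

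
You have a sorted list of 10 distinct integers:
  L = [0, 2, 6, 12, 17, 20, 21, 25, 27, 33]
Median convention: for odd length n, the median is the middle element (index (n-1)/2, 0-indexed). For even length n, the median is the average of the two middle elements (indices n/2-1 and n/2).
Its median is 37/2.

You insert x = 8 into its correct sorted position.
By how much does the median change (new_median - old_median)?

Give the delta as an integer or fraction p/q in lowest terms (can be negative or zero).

Answer: -3/2

Derivation:
Old median = 37/2
After inserting x = 8: new sorted = [0, 2, 6, 8, 12, 17, 20, 21, 25, 27, 33]
New median = 17
Delta = 17 - 37/2 = -3/2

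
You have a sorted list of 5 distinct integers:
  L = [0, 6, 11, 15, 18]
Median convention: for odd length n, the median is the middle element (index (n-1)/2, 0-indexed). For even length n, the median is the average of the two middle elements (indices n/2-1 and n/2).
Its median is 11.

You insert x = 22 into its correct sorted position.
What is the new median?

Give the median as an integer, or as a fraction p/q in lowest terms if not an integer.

Old list (sorted, length 5): [0, 6, 11, 15, 18]
Old median = 11
Insert x = 22
Old length odd (5). Middle was index 2 = 11.
New length even (6). New median = avg of two middle elements.
x = 22: 5 elements are < x, 0 elements are > x.
New sorted list: [0, 6, 11, 15, 18, 22]
New median = 13

Answer: 13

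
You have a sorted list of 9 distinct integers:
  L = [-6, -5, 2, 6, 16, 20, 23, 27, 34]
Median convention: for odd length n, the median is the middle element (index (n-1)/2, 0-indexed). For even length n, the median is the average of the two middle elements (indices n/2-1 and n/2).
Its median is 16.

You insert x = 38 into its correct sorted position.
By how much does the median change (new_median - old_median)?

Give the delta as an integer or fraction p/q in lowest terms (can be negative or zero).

Answer: 2

Derivation:
Old median = 16
After inserting x = 38: new sorted = [-6, -5, 2, 6, 16, 20, 23, 27, 34, 38]
New median = 18
Delta = 18 - 16 = 2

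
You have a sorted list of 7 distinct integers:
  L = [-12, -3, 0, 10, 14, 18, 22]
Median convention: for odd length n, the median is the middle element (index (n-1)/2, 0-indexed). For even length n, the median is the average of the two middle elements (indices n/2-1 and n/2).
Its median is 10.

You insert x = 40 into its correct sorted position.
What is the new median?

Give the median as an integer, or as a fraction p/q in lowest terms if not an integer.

Old list (sorted, length 7): [-12, -3, 0, 10, 14, 18, 22]
Old median = 10
Insert x = 40
Old length odd (7). Middle was index 3 = 10.
New length even (8). New median = avg of two middle elements.
x = 40: 7 elements are < x, 0 elements are > x.
New sorted list: [-12, -3, 0, 10, 14, 18, 22, 40]
New median = 12

Answer: 12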